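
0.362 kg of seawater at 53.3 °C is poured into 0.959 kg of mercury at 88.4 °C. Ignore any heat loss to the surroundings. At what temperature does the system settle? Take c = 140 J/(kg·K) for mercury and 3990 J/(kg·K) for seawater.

T_f is the heat-capacity-weighted average of the initial temperatures:
T_f = (134.26*88.4 + 1444.4*53.3) / (134.26 + 1444.4)
    = 88854 / 1578.6 ≈ 56.29 °C

T_f ≈ 56.3 °C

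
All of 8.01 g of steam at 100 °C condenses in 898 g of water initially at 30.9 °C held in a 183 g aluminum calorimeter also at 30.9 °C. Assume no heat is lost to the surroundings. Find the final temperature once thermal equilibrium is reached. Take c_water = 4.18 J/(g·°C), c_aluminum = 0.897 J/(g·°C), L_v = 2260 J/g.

T_f ≈ 36.1 °C

Setting the total heat transfer to zero:
steam→water at 100 °C releases m L_v = 8.01·2260 = 18103; condensate cools 100→T: 8.01·4.18·(T − 100) = 33.48(T − 100); original water: 3753.6(T − 30.9); cup: 164.15(T − 30.9)
3951.3 T = 18103 + 3348.2 + 121060 = 142511
T ≈ 36.07 °C, under the boiling point, so the assumption holds.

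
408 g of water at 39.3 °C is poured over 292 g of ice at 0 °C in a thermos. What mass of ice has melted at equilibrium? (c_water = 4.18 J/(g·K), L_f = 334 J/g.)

m_melted ≈ 201 g

Water can give up m c ΔT = 408×4.18×39.3 = 67024 J before reaching 0 °C.
Melting all 292 g of ice would need 292×334 = 97528 J.
67024 J < 97528 J, so only part of the ice melts and the system sits at 0 °C.
Mass melted = 67024/334 ≈ 200.7 g.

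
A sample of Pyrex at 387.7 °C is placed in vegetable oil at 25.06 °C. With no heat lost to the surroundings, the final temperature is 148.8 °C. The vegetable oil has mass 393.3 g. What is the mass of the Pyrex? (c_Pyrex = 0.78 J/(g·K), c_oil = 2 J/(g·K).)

Conservation of energy gives ΣQ = 0:
m×0.78×(148.8 − 387.7) + 393.3×2×(148.8 − 25.06) = 0
-186.34 m = -97334
m = -97334/-186.34 ≈ 522.3 g

m ≈ 522 g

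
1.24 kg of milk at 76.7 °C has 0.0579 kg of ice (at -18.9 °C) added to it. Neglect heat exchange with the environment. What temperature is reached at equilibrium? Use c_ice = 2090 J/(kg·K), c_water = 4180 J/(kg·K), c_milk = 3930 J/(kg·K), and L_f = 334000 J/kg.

T_f ≈ 68.8 °C

Net heat exchanged in the isolated system is zero:
ice -18.9→0 °C: 0.0579·2090·18.9 = 2287.1
  fusion: m_ice L_f = 0.0579·334000 = 19339
  meltwater 0→T: 0.0579·4180·T = 242.02 T
  milk: 4873.2(T − 76.7)
5115.2 T = 373774 − 21626 = 352149
T ≈ 68.84 °C (positive, so assuming full melt was valid).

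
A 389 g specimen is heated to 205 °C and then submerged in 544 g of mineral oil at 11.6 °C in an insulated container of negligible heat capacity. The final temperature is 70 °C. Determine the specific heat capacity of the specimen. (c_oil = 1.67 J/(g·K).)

c ≈ 1.01 J/(g·K)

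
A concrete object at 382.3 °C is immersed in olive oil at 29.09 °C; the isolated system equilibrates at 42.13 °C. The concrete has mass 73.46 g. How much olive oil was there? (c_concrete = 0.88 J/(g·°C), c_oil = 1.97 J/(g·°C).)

Let T be the final temperature. ΣQ_i = 0:
73.46·0.88·(42.13 − 382.3) + m·1.97·(42.13 − 29.09) = 0
25.69 m = 21990
m = 21990/25.69 ≈ 856 g

m ≈ 856 g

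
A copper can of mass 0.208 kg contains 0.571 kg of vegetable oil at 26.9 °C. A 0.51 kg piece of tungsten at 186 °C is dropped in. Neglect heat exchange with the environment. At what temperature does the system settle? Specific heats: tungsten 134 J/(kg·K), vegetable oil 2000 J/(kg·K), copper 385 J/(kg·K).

T_f ≈ 35.3 °C

T_f is the heat-capacity-weighted average of the initial temperatures:
T_f = (68.34×186 + 1142×26.9 + 80.08×26.9) / (68.34 + 1142 + 80.08)
    = 45585 / 1290.4 ≈ 35.33 °C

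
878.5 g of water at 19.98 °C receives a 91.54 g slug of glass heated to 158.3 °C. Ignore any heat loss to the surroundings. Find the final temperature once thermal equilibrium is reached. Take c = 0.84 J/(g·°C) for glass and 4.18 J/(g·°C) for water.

Heat lost by the glass equals heat gained by the water:
91.54*0.84*(158.3 − T) = 878.5*4.18*(T − 19.98)
76.89(158.3 − T) = 3672.1(T − 19.98)
3749 T = 85541  ⇒  T ≈ 22.82 °C

T_f ≈ 22.8 °C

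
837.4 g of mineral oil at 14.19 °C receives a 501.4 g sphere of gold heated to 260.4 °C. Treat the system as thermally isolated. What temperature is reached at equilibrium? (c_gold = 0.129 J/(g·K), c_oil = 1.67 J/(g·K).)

T_f ≈ 25.1 °C

T_f is the heat-capacity-weighted average of the initial temperatures:
T_f = (64.68·260.4 + 1398.5·14.19) / (64.68 + 1398.5)
    = 36687 / 1463.1 ≈ 25.07 °C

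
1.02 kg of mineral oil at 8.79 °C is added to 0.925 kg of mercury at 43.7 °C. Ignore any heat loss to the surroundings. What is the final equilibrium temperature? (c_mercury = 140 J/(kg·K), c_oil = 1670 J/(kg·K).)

Setting the total heat transfer to zero:
0.925·140·(T − 43.7) + 1.02·1670·(T − 8.79) = 0
1832.9 T = 20632
T = 20632/1832.9 ≈ 11.26 °C

T_f ≈ 11.3 °C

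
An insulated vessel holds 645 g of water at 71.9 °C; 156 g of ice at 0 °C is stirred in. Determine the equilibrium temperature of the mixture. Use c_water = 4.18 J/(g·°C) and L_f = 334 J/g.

Taking heat into each body as positive, Σ m c ΔT = 0:
latent heat to melt: 156×334 = 52104
  meltwater 0→T: 156×4.18×T = 652.08 T
  water cools: 645×4.18×(T − 71.9) = 2696.1(T − 71.9)
3348.2 T = 193850 − 52104 = 141746
T ≈ 42.34 °C — above 0 °C, consistent with complete melting.

T_f ≈ 42.3 °C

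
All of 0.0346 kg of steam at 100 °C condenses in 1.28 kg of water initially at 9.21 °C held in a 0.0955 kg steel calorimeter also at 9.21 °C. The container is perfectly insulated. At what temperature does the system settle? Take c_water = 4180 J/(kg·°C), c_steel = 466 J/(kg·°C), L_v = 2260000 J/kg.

T_f ≈ 25.7 °C

Net heat exchanged in the isolated system is zero:
steam→water at 100 °C releases m L_v = 0.0346·2260000 = 78196
  condensate cools 100→T: 0.0346·4180·(T − 100) = 144.63(T − 100)
  water warms: 1.28·4180·(T − 9.21) = 5350.4(T − 9.21)
  cup: 44.5(T − 9.21)
5539.5 T = 78196 + 14463 + 49687 = 142346
T ≈ 25.70 °C, under the boiling point, so the assumption holds.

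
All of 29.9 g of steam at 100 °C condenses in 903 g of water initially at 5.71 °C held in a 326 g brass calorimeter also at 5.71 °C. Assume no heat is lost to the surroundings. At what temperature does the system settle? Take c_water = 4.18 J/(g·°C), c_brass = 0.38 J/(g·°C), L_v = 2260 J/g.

T_f ≈ 25.4 °C

Heat gained plus heat lost sum to zero:
latent heat released on condensation: 29.9×2260 = 67574
  condensate cools 100→T: 29.9×4.18×(T − 100) = 124.98(T − 100)
  water warms: 903×4.18×(T − 5.71) = 3774.5(T − 5.71)
  brass cup: 326×0.38×(T − 5.71) = 123.88(T − 5.71)
4023.4 T = 67574 + 12498 + 22260 = 102332
T ≈ 25.43 °C (< 100 °C, so full condensation is consistent).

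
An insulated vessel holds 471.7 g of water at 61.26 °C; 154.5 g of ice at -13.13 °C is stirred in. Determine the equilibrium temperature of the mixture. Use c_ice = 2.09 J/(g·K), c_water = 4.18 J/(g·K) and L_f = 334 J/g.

T_f ≈ 24.8 °C

Taking heat into each body as positive, Σ m c ΔT = 0:
ice -13.13→0 °C: 154.5·2.09·13.13 = 4239.7; latent heat to melt: 154.5·334 = 51603; meltwater 0→T: 154.5·4.18·T = 645.81 T; water: 1971.7(T − 61.26)
2617.5 T = 120787 − 55843 = 64944
T ≈ 24.81 °C (positive, so assuming full melt was valid).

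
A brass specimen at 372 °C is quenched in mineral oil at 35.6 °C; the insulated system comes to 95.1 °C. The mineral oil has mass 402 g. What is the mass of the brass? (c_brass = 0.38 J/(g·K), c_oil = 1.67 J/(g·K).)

m ≈ 380 g

Heat lost by the brass = heat gained by the oil:
m×0.38×(372 − 95.1) = 402×1.67×(95.1 − 35.6)
105.22 m = 39945  ⇒  m ≈ 379.6 g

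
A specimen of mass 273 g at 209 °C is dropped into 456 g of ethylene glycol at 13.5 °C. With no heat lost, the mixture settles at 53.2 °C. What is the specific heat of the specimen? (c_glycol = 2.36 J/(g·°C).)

Conservation of energy gives ΣQ = 0:
273×c×(53.2 − 209) + 456×2.36×(53.2 − 13.5) = 0
-42533 c = -42724
c = -42724/-42533 ≈ 1.004 J/(g·°C)

c ≈ 1 J/(g·°C)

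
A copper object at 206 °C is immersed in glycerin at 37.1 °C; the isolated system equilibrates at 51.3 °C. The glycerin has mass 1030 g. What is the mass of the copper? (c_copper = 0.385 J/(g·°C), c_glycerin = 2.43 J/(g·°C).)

|Q_copper| = |Q_glycerin|:
m·0.385·(206 − 51.3) = 1030·2.43·(51.3 − 37.1)
59.56 m = 35541  ⇒  m ≈ 596.7 g

m ≈ 597 g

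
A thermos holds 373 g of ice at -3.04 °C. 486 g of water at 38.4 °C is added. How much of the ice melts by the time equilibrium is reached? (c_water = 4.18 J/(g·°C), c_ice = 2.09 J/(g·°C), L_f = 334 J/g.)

Cooling the water to 0 °C releases 486×4.18×38.4 = 78009 J.
Warming the ice to 0 °C takes 373×2.09×3.04 = 2369.9 J, leaving 75639 J for melting.
Fully melting the ice requires m_ice L_f = 373×334 = 124582 J.
75639 J < 124582 J, so only part of the ice melts and the system sits at 0 °C.
Mass melted = 75639/334 ≈ 226.5 g.

m_melted ≈ 226 g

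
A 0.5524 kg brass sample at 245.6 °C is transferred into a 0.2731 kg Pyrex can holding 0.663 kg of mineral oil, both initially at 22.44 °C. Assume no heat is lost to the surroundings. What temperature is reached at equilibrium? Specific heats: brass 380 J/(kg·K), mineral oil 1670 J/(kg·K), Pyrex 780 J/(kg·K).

T_f ≈ 53.1 °C

Conservation of energy gives ΣQ = 0:
0.5524×380×(T − 245.6) + 0.663×1670×(T − 22.44) + 0.2731×780×(T − 22.44) = 0
(209.91 + 1107.2 + 213.02) T = 209.91×245.6 + 1107.2×22.44 + 213.02×22.44
T ≈ 53.05 °C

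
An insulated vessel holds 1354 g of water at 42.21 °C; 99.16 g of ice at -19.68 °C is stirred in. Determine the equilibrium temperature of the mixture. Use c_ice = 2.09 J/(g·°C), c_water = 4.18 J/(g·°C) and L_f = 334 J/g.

Conservation of energy gives ΣQ = 0:
ice -19.68→0 °C: 99.16·2.09·19.68 = 4078.6
  fusion: m_ice L_f = 99.16·334 = 33119
  warm the meltwater: 414.49 T
  water: 5659.7(T − 42.21)
6074.2 T = 238897 − 37198 = 201699
T ≈ 33.21 °C — above 0 °C, consistent with complete melting.

T_f ≈ 33.2 °C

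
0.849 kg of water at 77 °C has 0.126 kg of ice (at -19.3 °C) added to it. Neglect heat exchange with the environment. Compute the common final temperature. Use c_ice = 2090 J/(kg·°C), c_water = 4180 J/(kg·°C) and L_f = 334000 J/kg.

Energy conservation, ΣQ = 0:
ice -19.3→0 °C: 0.126·2090·19.3 = 5082.5; fusion: m_ice L_f = 0.126·334000 = 42084; meltwater 0→T: 0.126·4180·T = 526.68 T; water: 3548.8(T − 77)
4075.5 T = 273259 − 47166 = 226093
T ≈ 55.48 °C (positive, so assuming full melt was valid).

T_f ≈ 55.5 °C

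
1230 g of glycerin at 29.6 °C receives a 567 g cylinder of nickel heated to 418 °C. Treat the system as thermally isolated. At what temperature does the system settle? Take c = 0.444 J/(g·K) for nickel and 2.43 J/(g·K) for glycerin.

Setting the total heat transfer to zero:
567·0.444·(T − 418) + 1230·2.43·(T − 29.6) = 0
(251.75 + 2988.9) T = 251.75·418 + 2988.9·29.6
T = 193702/3240.6 ≈ 59.77 °C

T_f ≈ 59.8 °C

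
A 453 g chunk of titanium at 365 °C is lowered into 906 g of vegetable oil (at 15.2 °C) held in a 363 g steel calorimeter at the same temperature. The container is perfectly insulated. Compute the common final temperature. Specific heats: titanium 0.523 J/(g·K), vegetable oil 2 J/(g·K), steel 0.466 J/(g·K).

T_f ≈ 52.6 °C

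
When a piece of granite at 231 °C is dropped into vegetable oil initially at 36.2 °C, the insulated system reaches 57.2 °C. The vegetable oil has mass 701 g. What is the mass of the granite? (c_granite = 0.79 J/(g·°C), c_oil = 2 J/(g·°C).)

Heat lost by the granite = heat gained by the oil:
m×0.79×(231 − 57.2) = 701×2×(57.2 − 36.2)
137.3 m = 29442  ⇒  m ≈ 214.4 g

m ≈ 214 g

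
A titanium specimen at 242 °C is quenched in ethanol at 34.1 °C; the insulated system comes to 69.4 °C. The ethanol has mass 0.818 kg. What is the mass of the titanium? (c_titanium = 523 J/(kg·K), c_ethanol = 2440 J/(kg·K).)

m ≈ 0.781 kg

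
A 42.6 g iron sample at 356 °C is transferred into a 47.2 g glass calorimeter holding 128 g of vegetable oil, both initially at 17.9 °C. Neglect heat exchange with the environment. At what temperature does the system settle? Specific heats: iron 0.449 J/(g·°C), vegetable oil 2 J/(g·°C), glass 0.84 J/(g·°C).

T_f ≈ 38.4 °C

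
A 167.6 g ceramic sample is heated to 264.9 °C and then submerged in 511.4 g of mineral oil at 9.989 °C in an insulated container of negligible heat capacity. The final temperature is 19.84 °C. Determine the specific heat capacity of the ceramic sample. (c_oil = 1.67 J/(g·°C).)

c ≈ 0.205 J/(g·°C)

Heat lost by the ceramic sample = heat gained by the oil:
167.6·c·(264.9 − 19.84) = 511.4·1.67·(19.84 − 9.989)
41072 c = 8413.1  ⇒  c ≈ 0.2048 J/(g·°C)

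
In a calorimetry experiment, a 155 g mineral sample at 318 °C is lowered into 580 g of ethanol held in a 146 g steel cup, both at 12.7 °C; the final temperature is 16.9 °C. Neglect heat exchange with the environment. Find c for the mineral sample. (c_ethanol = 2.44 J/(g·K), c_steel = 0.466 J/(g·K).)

Conservation of energy gives ΣQ = 0:
155×c×(16.9 − 318) + 580×2.44×(16.9 − 12.7) + 146×0.466×(16.9 − 12.7) = 0
-46670 c = -6229.6
c = -6229.6/-46670 ≈ 0.1335 J/(g·K)

c ≈ 0.133 J/(g·K)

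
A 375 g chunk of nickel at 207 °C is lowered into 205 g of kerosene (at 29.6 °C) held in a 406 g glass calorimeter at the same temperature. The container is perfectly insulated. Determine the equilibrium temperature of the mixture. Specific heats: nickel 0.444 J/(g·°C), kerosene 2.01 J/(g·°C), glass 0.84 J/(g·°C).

With ΣQ=0 the equilibrium temperature is the m·c-weighted mean:
T_f = (166.5·207 + 412.05·29.6 + 341.04·29.6) / (166.5 + 412.05 + 341.04)
    = 56757 / 919.59 ≈ 61.72 °C

T_f ≈ 61.7 °C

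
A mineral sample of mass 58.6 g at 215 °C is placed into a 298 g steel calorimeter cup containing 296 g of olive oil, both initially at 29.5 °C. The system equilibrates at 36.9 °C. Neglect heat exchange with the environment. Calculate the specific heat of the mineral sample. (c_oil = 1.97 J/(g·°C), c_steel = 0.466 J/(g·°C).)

c ≈ 0.512 J/(g·°C)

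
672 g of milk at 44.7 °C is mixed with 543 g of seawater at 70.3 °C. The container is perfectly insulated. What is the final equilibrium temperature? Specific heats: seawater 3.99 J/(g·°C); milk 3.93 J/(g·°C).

Heat gained plus heat lost sum to zero:
543·3.99·(T − 70.3) + 672·3.93·(T − 44.7) = 0
2166.6(T − 70.3) + 2641(T − 44.7) = 0
(2166.6 + 2641) T = 2166.6·70.3 + 2641·44.7
T = 270361/4807.5 ≈ 56.24 °C

T_f ≈ 56.2 °C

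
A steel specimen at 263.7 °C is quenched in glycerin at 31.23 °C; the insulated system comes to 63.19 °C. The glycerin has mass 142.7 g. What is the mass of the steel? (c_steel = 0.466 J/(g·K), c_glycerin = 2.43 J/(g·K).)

m ≈ 119 g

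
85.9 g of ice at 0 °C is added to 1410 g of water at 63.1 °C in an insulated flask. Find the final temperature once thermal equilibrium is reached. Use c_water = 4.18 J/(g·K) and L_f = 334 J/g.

T_f ≈ 54.9 °C

Setting the total heat transfer to zero:
melt ice: 85.9·334 = 28691; warm the meltwater: 359.06 T; water: 5893.8(T − 63.1)
6252.9 T = 371899 − 28691 = 343208
T ≈ 54.89 °C (positive, so assuming full melt was valid).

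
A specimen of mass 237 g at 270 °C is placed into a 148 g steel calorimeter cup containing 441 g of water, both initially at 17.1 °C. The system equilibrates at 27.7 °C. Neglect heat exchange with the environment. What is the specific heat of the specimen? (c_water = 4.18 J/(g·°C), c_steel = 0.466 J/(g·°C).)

Setting the total heat transfer to zero:
237·c·(27.7 − 270) + 441·4.18·(27.7 − 17.1) + 148·0.466·(27.7 − 17.1) = 0
-57425 c = -20271
c = -20271/-57425 ≈ 0.353 J/(g·°C)

c ≈ 0.353 J/(g·°C)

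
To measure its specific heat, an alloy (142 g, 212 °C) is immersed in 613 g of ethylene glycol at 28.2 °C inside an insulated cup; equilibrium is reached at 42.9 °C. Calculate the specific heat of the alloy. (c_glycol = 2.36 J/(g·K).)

c ≈ 0.886 J/(g·K)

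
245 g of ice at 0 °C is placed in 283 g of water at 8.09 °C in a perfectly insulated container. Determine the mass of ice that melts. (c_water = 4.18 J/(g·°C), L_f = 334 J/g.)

Cooling the water to 0 °C releases 283·4.18·8.09 = 9570 J.
To melt every bit of ice: 245·334 = 81830 J.
That's not enough to melt it all — equilibrium is at 0 °C with ice remaining.
Mass melted = 9570/334 ≈ 28.65 g.

m_melted ≈ 28.7 g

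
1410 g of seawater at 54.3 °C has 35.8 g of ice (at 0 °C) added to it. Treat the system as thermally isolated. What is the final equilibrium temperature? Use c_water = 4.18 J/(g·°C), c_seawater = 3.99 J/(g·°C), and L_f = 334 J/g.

Let T be the final temperature. ΣQ_i = 0:
fusion: m_ice L_f = 35.8×334 = 11957
  meltwater 0→T: 35.8×4.18×T = 149.64 T
  seawater: 5625.9(T − 54.3)
5775.5 T = 305486 − 11957 = 293529
T ≈ 50.82 °C (positive, so assuming full melt was valid).

T_f ≈ 50.8 °C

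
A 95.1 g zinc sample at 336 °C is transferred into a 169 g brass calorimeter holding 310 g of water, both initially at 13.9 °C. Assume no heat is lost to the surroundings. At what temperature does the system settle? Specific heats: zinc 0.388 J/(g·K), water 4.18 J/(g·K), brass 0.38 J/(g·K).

T_f ≈ 22.4 °C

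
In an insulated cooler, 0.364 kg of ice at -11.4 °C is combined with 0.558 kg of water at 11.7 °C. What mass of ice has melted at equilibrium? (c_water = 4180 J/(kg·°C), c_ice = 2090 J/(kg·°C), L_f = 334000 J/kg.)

m_melted ≈ 0.0557 kg

Water can give up m c ΔT = 0.558×4180×11.7 = 27290 J before reaching 0 °C.
Warming the ice to 0 °C takes 0.364×2090×11.4 = 8672.7 J, leaving 18617 J for melting.
Melting all 0.364 kg of ice would need 0.364×334000 = 121576 J.
That's not enough to melt it all — equilibrium is at 0 °C with ice remaining.
m_melt = 18617 / L_f = 0.05574 kg.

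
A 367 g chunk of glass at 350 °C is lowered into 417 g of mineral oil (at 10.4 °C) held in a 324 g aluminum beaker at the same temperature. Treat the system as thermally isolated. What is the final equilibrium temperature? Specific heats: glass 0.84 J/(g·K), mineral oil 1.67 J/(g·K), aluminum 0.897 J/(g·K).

T_f ≈ 91.2 °C

Energy conservation, ΣQ = 0:
367·0.84·(T − 350) + 417·1.67·(T − 10.4) + 324·0.897·(T − 10.4) = 0
308.28(T − 350) + 696.39(T − 10.4) + 290.63(T − 10.4) = 0
1295.3 T = 118163
T = 118163 / 1295.3 = 91.2 °C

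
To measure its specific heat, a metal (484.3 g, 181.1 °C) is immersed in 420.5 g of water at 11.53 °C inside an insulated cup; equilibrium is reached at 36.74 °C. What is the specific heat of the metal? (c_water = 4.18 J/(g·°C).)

c ≈ 0.634 J/(g·°C)

Let T be the final temperature. ΣQ_i = 0:
484.3·c·(36.74 − 181.1) + 420.5·4.18·(36.74 − 11.53) = 0
-69914 c = -44311
c = -44311/-69914 ≈ 0.6338 J/(g·°C)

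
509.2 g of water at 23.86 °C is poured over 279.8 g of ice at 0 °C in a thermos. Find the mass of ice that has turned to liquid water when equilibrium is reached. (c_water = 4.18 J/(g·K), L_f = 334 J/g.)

Water can give up m c ΔT = 509.2·4.18·23.86 = 50785 J before reaching 0 °C.
Fully melting the ice requires m_ice L_f = 279.8·334 = 93453 J.
50785 J < 93453 J, so only part of the ice melts and the system sits at 0 °C.
m_melt = 50785 / L_f = 152.1 g.

m_melted ≈ 152 g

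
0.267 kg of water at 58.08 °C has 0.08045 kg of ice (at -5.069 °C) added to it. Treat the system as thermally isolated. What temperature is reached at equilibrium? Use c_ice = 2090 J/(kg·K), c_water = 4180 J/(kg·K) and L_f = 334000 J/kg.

Energy conservation, ΣQ = 0:
warm ice to 0 °C: 0.08045·2090·(0 − (-5.069)) = 852.3
  melt ice: 0.08045·334000 = 26870
  warm the meltwater: 336.28 T
  water cools: 0.267·4180·(T − 58.08) = 1116.1(T − 58.08)
1452.3 T = 64821 − 27723 = 37098
T ≈ 25.54 °C — above 0 °C, consistent with complete melting.

T_f ≈ 25.5 °C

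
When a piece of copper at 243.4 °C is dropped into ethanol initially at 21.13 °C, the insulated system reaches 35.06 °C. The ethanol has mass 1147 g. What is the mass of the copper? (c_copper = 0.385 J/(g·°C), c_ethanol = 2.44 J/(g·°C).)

m ≈ 486 g

Energy conservation, ΣQ = 0:
m·0.385·(35.06 − 243.4) + 1147·2.44·(35.06 − 21.13) = 0
-80.21 m = -38986
m = -38986/-80.21 ≈ 486 g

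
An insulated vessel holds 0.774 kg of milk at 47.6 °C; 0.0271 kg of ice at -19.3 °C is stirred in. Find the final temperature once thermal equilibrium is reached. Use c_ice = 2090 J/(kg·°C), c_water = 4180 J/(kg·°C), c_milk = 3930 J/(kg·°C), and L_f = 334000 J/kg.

T_f ≈ 42.7 °C

Let T be the final temperature. ΣQ_i = 0:
warm ice to 0 °C: 0.0271·2090·(0 − (-19.3)) = 1093.1; latent heat to melt: 0.0271·334000 = 9051.4; warm the meltwater: 113.28 T; milk: 3041.8(T − 47.6)
3155.1 T = 144791 − 10145 = 134646
T ≈ 42.68 °C. Since T > 0 °C, the all-ice-melts assumption holds.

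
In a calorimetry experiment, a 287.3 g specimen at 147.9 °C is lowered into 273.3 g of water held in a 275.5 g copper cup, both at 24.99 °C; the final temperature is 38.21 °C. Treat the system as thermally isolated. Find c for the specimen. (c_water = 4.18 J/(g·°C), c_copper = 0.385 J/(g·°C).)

Energy conservation, ΣQ = 0:
287.3×c×(38.21 − 147.9) + 273.3×4.18×(38.21 − 24.99) + 275.5×0.385×(38.21 − 24.99) = 0
-31514 c = -16505
c = -16505/-31514 ≈ 0.5237 J/(g·°C)

c ≈ 0.524 J/(g·°C)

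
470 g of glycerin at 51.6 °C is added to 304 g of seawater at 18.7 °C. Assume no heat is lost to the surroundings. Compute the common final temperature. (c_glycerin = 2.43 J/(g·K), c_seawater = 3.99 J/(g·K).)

Heat lost by the glycerin equals heat gained by the seawater:
470*2.43*(51.6 − T) = 304*3.99*(T − 18.7)
1142.1(51.6 − T) = 1213(T − 18.7)
2355.1 T = 81615  ⇒  T ≈ 34.66 °C

T_f ≈ 34.7 °C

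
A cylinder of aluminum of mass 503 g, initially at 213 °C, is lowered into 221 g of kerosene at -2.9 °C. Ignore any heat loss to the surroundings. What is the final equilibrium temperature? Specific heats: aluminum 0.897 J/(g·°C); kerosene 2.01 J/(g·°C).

T_f ≈ 105.9 °C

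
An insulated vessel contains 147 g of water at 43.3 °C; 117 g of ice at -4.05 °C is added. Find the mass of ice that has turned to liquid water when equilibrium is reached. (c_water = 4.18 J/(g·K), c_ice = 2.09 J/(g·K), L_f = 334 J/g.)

m_melted ≈ 76.7 g

Heat available from the water dropping to 0 °C: 147·4.18·43.3 = 26606 J.
Of that, 117·2.09·4.05 = 990.35 J goes to bring the ice to 0 °C, leaving 25616 J.
Fully melting the ice requires m_ice L_f = 117·334 = 39078 J.
That's not enough to melt it all — equilibrium is at 0 °C with ice remaining.
m_melt = 25616 / L_f = 76.69 g.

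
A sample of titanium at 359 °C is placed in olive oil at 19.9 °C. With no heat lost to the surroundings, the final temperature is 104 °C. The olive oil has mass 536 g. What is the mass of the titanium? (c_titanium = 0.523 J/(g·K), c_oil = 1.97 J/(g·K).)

Heat gained plus heat lost sum to zero:
m·0.523·(104 − 359) + 536·1.97·(104 − 19.9) = 0
-133.37 m = -88803
m = -88803/-133.37 ≈ 665.9 g

m ≈ 666 g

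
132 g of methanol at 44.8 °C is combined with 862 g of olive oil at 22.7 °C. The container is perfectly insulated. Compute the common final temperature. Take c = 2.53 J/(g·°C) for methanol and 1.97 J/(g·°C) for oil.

T_f is the heat-capacity-weighted average of the initial temperatures:
T_f = (333.96*44.8 + 1698.1*22.7) / (333.96 + 1698.1)
    = 53509 / 2032.1 ≈ 26.33 °C

T_f ≈ 26.3 °C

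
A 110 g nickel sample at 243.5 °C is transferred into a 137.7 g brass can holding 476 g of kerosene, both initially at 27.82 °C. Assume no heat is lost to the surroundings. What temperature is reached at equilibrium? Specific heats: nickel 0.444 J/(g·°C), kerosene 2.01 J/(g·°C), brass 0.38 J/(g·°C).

Energy conservation, ΣQ = 0:
110*0.444*(T − 243.5) + 476*2.01*(T − 27.82) + 137.7*0.38*(T − 27.82) = 0
(48.84 + 956.76 + 52.33) T = 48.84*243.5 + 956.76*27.82 + 52.33*27.82
T = 39965/1057.9 ≈ 37.78 °C

T_f ≈ 37.8 °C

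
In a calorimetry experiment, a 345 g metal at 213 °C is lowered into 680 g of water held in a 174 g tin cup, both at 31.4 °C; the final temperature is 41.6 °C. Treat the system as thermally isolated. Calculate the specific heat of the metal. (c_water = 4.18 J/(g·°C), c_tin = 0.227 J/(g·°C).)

Net heat exchanged in the isolated system is zero:
345·c·(41.6 − 213) + 680·4.18·(41.6 − 31.4) + 174·0.227·(41.6 − 31.4) = 0
-59133 c = -29395
c = -29395/-59133 ≈ 0.4971 J/(g·°C)

c ≈ 0.497 J/(g·°C)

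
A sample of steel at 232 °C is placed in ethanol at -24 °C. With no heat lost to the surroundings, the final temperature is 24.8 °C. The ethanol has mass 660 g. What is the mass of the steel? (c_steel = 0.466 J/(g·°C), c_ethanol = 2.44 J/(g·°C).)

m ≈ 814 g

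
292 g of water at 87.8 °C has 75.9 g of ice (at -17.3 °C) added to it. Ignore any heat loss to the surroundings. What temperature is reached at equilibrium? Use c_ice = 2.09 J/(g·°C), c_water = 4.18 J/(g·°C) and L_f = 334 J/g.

T_f ≈ 51.4 °C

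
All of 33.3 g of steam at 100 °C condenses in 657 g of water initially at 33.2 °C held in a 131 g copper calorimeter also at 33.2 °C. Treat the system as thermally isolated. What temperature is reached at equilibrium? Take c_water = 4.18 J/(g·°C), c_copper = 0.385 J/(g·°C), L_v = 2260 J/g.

Energy conservation, ΣQ = 0:
condense steam: −33.3×2260 = −75258
  condensate cools 100→T: 33.3×4.18×(T − 100) = 139.19(T − 100)
  water warms: 657×4.18×(T − 33.2) = 2746.3(T − 33.2)
  copper cup: 131×0.385×(T − 33.2) = 50.44(T − 33.2)
2935.9 T = 75258 + 13919 + 92850 = 182028
T ≈ 62.00 °C (< 100 °C, so full condensation is consistent).

T_f ≈ 62.0 °C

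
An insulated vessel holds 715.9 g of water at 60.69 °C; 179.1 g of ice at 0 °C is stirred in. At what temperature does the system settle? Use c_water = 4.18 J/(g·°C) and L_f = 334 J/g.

Heat gained plus heat lost sum to zero:
melt ice: 179.1×334 = 59819
  meltwater 0→T: 179.1×4.18×T = 748.64 T
  water: 2992.5(T − 60.69)
3741.1 T = 181613 − 59819 = 121793
T ≈ 32.56 °C (positive, so assuming full melt was valid).

T_f ≈ 32.6 °C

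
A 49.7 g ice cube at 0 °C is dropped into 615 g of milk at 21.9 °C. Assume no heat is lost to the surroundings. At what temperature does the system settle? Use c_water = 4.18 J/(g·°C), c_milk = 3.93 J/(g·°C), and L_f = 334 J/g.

T_f ≈ 13.8 °C

Energy conservation, ΣQ = 0:
latent heat to melt: 49.7·334 = 16600; meltwater 0→T: 49.7·4.18·T = 207.75 T; milk: 2417(T − 21.9)
2624.7 T = 52931 − 16600 = 36331
T ≈ 13.84 °C. Since T > 0 °C, the all-ice-melts assumption holds.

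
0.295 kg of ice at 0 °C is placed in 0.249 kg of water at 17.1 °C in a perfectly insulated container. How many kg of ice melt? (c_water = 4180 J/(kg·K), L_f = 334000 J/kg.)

m_melted ≈ 0.0533 kg

Water can give up m c ΔT = 0.249×4180×17.1 = 17798 J before reaching 0 °C.
Melting all 0.295 kg of ice would need 0.295×334000 = 98530 J.
That's not enough to melt it all — equilibrium is at 0 °C with ice remaining.
m_melt = 17798 / L_f = 0.05329 kg.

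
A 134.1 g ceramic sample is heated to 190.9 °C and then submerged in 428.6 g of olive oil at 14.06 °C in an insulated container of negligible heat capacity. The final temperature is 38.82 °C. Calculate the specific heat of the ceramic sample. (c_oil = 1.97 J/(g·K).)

Heat lost by the ceramic sample = heat gained by the oil:
134.1·c·(190.9 − 38.82) = 428.6·1.97·(38.82 − 14.06)
20394 c = 20906  ⇒  c ≈ 1.025 J/(g·K)

c ≈ 1.03 J/(g·K)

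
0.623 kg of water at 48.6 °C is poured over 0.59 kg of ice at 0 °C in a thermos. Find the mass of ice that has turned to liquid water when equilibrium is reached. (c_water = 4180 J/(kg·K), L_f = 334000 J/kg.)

m_melted ≈ 0.379 kg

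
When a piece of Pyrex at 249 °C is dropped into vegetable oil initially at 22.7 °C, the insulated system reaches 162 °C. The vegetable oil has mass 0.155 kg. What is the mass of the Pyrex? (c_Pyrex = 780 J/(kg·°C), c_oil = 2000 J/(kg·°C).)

m ≈ 0.636 kg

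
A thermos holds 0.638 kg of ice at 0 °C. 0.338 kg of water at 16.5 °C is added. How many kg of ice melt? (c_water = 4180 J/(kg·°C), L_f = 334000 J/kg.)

m_melted ≈ 0.0698 kg

Heat available from the water dropping to 0 °C: 0.338×4180×16.5 = 23312 J.
To melt every bit of ice: 0.638×334000 = 213092 J.
That's not enough to melt it all — equilibrium is at 0 °C with ice remaining.
m_melt = 23312 / L_f = 0.0698 kg.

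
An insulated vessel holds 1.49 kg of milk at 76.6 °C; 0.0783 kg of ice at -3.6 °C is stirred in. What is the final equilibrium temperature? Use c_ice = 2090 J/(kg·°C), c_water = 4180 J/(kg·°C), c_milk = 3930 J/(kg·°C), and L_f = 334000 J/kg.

T_f ≈ 68.2 °C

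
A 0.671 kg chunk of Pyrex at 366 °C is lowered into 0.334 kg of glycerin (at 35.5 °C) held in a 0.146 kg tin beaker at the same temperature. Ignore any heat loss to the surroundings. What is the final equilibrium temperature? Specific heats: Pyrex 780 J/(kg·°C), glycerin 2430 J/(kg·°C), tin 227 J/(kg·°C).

T_f ≈ 161.9 °C

T_f = Σ m_i c_i T_i / Σ m_i c_i:
T_f = (523.38*366 + 811.62*35.5 + 33.14*35.5) / (523.38 + 811.62 + 33.14)
    = 221546 / 1368.1 ≈ 161.93 °C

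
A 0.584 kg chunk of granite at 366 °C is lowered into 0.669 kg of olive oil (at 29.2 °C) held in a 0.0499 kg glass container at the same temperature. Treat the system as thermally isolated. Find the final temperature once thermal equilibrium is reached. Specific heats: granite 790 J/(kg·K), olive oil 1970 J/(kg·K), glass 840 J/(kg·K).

T_f ≈ 114.5 °C

With ΣQ=0 the equilibrium temperature is the m·c-weighted mean:
T_f = (461.36×366 + 1317.9×29.2 + 41.92×29.2) / (461.36 + 1317.9 + 41.92)
    = 208565 / 1821.2 ≈ 114.52 °C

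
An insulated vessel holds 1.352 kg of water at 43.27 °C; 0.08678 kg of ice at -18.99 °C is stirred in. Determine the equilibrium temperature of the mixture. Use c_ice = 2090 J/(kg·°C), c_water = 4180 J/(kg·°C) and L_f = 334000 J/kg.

T_f ≈ 35.3 °C

Conservation of energy gives ΣQ = 0:
warm ice to 0 °C: 0.08678·2090·(0 − (-18.99)) = 3444.2
  fusion: m_ice L_f = 0.08678·334000 = 28985
  meltwater 0→T: 0.08678·4180·T = 362.74 T
  water cools: 1.352·4180·(T − 43.27) = 5651.4(T − 43.27)
6014.1 T = 244534 − 32429 = 212106
T ≈ 35.27 °C (positive, so assuming full melt was valid).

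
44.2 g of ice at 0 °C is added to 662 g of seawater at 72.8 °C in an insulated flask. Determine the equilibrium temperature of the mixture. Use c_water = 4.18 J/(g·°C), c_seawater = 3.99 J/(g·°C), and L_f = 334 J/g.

T_f ≈ 62.8 °C

Net heat exchanged in the isolated system is zero:
fusion: m_ice L_f = 44.2·334 = 14763
  meltwater 0→T: 44.2·4.18·T = 184.76 T
  seawater: 2641.4(T − 72.8)
2826.1 T = 192292 − 14763 = 177530
T ≈ 62.82 °C — above 0 °C, consistent with complete melting.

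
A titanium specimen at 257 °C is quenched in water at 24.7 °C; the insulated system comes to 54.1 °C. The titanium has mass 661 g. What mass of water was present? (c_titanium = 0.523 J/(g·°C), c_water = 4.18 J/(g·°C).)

Energy conservation, ΣQ = 0:
661×0.523×(54.1 − 257) + m×4.18×(54.1 − 24.7) = 0
122.89 m = 70143
m = 70143/122.89 ≈ 570.8 g

m ≈ 571 g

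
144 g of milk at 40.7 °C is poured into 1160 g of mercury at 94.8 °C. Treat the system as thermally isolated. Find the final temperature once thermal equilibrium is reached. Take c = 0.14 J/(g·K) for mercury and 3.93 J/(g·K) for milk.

Taking heat into each body as positive, Σ m c ΔT = 0:
1160*0.14*(T − 94.8) + 144*3.93*(T − 40.7) = 0
162.4(T − 94.8) + 565.92(T − 40.7) = 0
728.32 T = 38428
T = 38428/728.32 ≈ 52.76 °C

T_f ≈ 52.8 °C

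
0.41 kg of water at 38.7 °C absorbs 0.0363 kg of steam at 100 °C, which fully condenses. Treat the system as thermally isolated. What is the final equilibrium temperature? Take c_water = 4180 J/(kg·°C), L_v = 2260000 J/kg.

T_f ≈ 87.7 °C

Energy conservation, ΣQ = 0:
latent heat released on condensation: 0.0363·2260000 = 82038
  condensate cools 100→T: 0.0363·4180·(T − 100) = 151.73(T − 100)
  water warms: 0.41·4180·(T − 38.7) = 1713.8(T − 38.7)
1865.5 T = 82038 + 15173 + 66324 = 163535
T ≈ 87.66 °C (< 100 °C, so full condensation is consistent).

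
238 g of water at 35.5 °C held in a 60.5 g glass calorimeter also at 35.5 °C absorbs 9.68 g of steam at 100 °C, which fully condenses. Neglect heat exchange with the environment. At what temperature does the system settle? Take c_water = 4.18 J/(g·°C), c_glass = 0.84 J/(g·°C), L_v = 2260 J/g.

Sum of m c ΔT and latent-heat terms is zero:
latent heat released on condensation: 9.68·2260 = 21877; condensate cools 100→T: 9.68·4.18·(T − 100) = 40.46(T − 100); original water: 994.84(T − 35.5); glass cup: 60.5·0.84·(T − 35.5) = 50.82(T − 35.5)
1086.1 T = 21877 + 4046.2 + 37121 = 63044
T ≈ 58.04 °C, under the boiling point, so the assumption holds.

T_f ≈ 58.0 °C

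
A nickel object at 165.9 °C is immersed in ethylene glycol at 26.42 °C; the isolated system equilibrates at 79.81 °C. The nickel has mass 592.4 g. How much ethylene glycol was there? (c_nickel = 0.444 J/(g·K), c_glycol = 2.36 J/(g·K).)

m ≈ 180 g

|Q_nickel| = |Q_glycol|:
592.4×0.444×(165.9 − 79.81) = m×2.36×(79.81 − 26.42)
126 m = 22644  ⇒  m ≈ 179.7 g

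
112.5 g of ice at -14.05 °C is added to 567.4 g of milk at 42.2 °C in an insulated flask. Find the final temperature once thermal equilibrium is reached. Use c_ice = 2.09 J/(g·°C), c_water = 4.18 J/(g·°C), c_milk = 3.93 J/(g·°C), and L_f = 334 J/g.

T_f ≈ 19.7 °C

Taking heat into each body as positive, Σ m c ΔT = 0:
warm ice to 0 °C: 112.5·2.09·(0 − (-14.05)) = 3303.5
  fusion: m_ice L_f = 112.5·334 = 37575
  meltwater 0→T: 112.5·4.18·T = 470.25 T
  milk: 2229.9(T − 42.2)
2700.1 T = 94101 − 40879 = 53223
T ≈ 19.71 °C (positive, so assuming full melt was valid).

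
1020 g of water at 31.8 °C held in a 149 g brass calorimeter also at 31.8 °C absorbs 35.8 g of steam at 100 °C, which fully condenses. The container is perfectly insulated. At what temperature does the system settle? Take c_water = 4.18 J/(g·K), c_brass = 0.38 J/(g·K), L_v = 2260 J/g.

Let T be the final temperature. ΣQ_i = 0:
latent heat released on condensation: 35.8·2260 = 80908; condensate cools 100→T: 35.8·4.18·(T − 100) = 149.64(T − 100); water warms: 1020·4.18·(T − 31.8) = 4263.6(T − 31.8); brass cup: 149·0.38·(T − 31.8) = 56.62(T − 31.8)
4469.9 T = 80908 + 14964 + 137383 = 233255
T ≈ 52.18 °C (< 100 °C, so full condensation is consistent).

T_f ≈ 52.2 °C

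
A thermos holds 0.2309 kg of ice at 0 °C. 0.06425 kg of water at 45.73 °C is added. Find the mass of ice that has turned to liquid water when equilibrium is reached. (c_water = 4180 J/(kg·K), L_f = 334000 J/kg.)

m_melted ≈ 0.0368 kg

Cooling the water to 0 °C releases 0.06425×4180×45.73 = 12281 J.
Melting all 0.2309 kg of ice would need 0.2309×334000 = 77121 J.
12281 J < 77121 J, so only part of the ice melts and the system sits at 0 °C.
m_melted×334000 = 12281  ⇒  m_melted ≈ 0.03677 kg.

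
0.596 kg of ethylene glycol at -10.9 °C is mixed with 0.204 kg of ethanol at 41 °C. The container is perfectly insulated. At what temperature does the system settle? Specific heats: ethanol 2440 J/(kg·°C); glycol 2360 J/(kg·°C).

T_f ≈ 2.7 °C

T_f is the heat-capacity-weighted average of the initial temperatures:
T_f = (497.76×41 + 1406.6×(-10.9)) / (497.76 + 1406.6)
    = 5076.7 / 1904.3 ≈ 2.67 °C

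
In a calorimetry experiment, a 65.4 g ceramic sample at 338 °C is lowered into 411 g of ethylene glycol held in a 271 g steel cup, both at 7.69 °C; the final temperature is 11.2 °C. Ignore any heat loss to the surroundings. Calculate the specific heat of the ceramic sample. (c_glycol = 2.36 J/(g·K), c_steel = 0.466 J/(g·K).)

Let T be the final temperature. ΣQ_i = 0:
65.4·c·(11.2 − 338) + 411·2.36·(11.2 − 7.69) + 271·0.466·(11.2 − 7.69) = 0
-21373 c = -3847.8
c = -3847.8/-21373 ≈ 0.18 J/(g·K)

c ≈ 0.18 J/(g·K)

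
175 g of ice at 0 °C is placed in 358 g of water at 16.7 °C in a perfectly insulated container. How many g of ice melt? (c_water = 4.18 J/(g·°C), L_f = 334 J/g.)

m_melted ≈ 74.8 g

Cooling the water to 0 °C releases 358×4.18×16.7 = 24991 J.
To melt every bit of ice: 175×334 = 58450 J.
Since 24991 < 58450 J, not all the ice melts; equilibrium is at 0 °C.
Mass melted = 24991/334 ≈ 74.82 g.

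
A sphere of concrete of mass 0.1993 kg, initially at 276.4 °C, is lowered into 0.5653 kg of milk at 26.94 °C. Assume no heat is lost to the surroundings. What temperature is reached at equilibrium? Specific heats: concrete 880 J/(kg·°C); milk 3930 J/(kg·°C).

T_f ≈ 45.2 °C

|Q_concrete| = |Q_milk|:
0.1993*880*(276.4 − T) = 0.5653*3930*(T − 26.94)
175.38(276.4 − T) = 2221.6(T − 26.94)
2397 T = 108327  ⇒  T ≈ 45.19 °C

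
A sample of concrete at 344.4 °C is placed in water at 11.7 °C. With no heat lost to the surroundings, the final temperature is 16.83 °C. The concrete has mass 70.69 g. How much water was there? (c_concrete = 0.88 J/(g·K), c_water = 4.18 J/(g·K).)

m ≈ 950 g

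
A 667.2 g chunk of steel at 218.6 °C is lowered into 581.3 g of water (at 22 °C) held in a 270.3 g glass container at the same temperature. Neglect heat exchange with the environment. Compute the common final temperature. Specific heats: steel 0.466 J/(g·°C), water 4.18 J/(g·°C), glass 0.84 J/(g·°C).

T_f ≈ 42.6 °C

Energy conservation, ΣQ = 0:
667.2×0.466×(T − 218.6) + 581.3×4.18×(T − 22) + 270.3×0.84×(T − 22) = 0
310.92(T − 218.6) + 2429.8(T − 22) + 227.05(T − 22) = 0
2967.8 T = 126418
T = 126418/2967.8 ≈ 42.60 °C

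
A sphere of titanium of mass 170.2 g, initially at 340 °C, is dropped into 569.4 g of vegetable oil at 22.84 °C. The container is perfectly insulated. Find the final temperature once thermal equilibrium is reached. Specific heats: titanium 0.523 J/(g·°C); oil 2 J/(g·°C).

With ΣQ=0 the equilibrium temperature is the m·c-weighted mean:
T_f = (89.01·340 + 1138.8·22.84) / (89.01 + 1138.8)
    = 56275 / 1227.8 ≈ 45.83 °C

T_f ≈ 45.8 °C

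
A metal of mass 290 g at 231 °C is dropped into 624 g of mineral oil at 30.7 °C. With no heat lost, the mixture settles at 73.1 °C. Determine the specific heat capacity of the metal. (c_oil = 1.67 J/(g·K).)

Heat gained plus heat lost sum to zero:
290×c×(73.1 − 231) + 624×1.67×(73.1 − 30.7) = 0
-45791 c = -44184
c = -44184/-45791 ≈ 0.9649 J/(g·K)

c ≈ 0.965 J/(g·K)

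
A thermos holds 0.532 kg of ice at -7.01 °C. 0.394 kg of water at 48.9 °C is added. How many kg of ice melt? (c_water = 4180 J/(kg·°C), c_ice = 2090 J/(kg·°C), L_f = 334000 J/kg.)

m_melted ≈ 0.218 kg

Water can give up m c ΔT = 0.394·4180·48.9 = 80534 J before reaching 0 °C.
Of that, 0.532·2090·7.01 = 7794.3 J goes to bring the ice to 0 °C, leaving 72740 J.
Melting all 0.532 kg of ice would need 0.532·334000 = 177688 J.
Since 72740 < 177688 J, not all the ice melts; equilibrium is at 0 °C.
Mass melted = 72740/334000 ≈ 0.2178 kg.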